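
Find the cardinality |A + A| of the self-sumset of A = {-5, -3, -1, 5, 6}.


A + A = {a + a' : a, a' ∈ A}; |A| = 5.
General bounds: 2|A| - 1 ≤ |A + A| ≤ |A|(|A|+1)/2, i.e. 9 ≤ |A + A| ≤ 15.
Lower bound 2|A|-1 is attained iff A is an arithmetic progression.
Enumerate sums a + a' for a ≤ a' (symmetric, so this suffices):
a = -5: -5+-5=-10, -5+-3=-8, -5+-1=-6, -5+5=0, -5+6=1
a = -3: -3+-3=-6, -3+-1=-4, -3+5=2, -3+6=3
a = -1: -1+-1=-2, -1+5=4, -1+6=5
a = 5: 5+5=10, 5+6=11
a = 6: 6+6=12
Distinct sums: {-10, -8, -6, -4, -2, 0, 1, 2, 3, 4, 5, 10, 11, 12}
|A + A| = 14

|A + A| = 14


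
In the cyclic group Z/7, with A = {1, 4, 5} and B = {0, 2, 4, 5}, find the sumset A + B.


Work in Z/7Z: reduce every sum a + b modulo 7.
Enumerate all 12 pairs:
a = 1: 1+0=1, 1+2=3, 1+4=5, 1+5=6
a = 4: 4+0=4, 4+2=6, 4+4=1, 4+5=2
a = 5: 5+0=5, 5+2=0, 5+4=2, 5+5=3
Distinct residues collected: {0, 1, 2, 3, 4, 5, 6}
|A + B| = 7 (out of 7 total residues).

A + B = {0, 1, 2, 3, 4, 5, 6}


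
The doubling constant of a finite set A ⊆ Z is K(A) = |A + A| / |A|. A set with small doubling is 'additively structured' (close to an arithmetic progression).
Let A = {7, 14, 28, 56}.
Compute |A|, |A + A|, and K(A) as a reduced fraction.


|A| = 4.
Compute A + A by enumerating all 16 pairs.
A + A = {14, 21, 28, 35, 42, 56, 63, 70, 84, 112}, so |A + A| = 10.
K = |A + A| / |A| = 10/4 = 5/2 ≈ 2.5000.
Reference: AP of size 4 gives K = 7/4 ≈ 1.7500; a fully generic set of size 4 gives K ≈ 2.5000.

|A| = 4, |A + A| = 10, K = 10/4 = 5/2.


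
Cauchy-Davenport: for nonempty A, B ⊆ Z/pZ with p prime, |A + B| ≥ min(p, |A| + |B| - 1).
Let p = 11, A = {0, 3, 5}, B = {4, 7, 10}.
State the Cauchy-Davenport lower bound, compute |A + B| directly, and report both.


Cauchy-Davenport: |A + B| ≥ min(p, |A| + |B| - 1) for A, B nonempty in Z/pZ.
|A| = 3, |B| = 3, p = 11.
CD lower bound = min(11, 3 + 3 - 1) = min(11, 5) = 5.
Compute A + B mod 11 directly:
a = 0: 0+4=4, 0+7=7, 0+10=10
a = 3: 3+4=7, 3+7=10, 3+10=2
a = 5: 5+4=9, 5+7=1, 5+10=4
A + B = {1, 2, 4, 7, 9, 10}, so |A + B| = 6.
Verify: 6 ≥ 5? Yes ✓.

CD lower bound = 5, actual |A + B| = 6.


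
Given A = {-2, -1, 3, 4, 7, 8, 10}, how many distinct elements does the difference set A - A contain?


A - A = {a - a' : a, a' ∈ A}; |A| = 7.
Bounds: 2|A|-1 ≤ |A - A| ≤ |A|² - |A| + 1, i.e. 13 ≤ |A - A| ≤ 43.
Note: 0 ∈ A - A always (from a - a). The set is symmetric: if d ∈ A - A then -d ∈ A - A.
Enumerate nonzero differences d = a - a' with a > a' (then include -d):
Positive differences: {1, 2, 3, 4, 5, 6, 7, 8, 9, 10, 11, 12}
Full difference set: {0} ∪ (positive diffs) ∪ (negative diffs).
|A - A| = 1 + 2·12 = 25 (matches direct enumeration: 25).

|A - A| = 25


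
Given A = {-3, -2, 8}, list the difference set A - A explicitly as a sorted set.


A - A = {a - a' : a, a' ∈ A}.
Compute a - a' for each ordered pair (a, a'):
a = -3: -3--3=0, -3--2=-1, -3-8=-11
a = -2: -2--3=1, -2--2=0, -2-8=-10
a = 8: 8--3=11, 8--2=10, 8-8=0
Collecting distinct values (and noting 0 appears from a-a):
A - A = {-11, -10, -1, 0, 1, 10, 11}
|A - A| = 7

A - A = {-11, -10, -1, 0, 1, 10, 11}


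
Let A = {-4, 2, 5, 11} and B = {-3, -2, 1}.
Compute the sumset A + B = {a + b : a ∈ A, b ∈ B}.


A + B = {a + b : a ∈ A, b ∈ B}.
Enumerate all |A|·|B| = 4·3 = 12 pairs (a, b) and collect distinct sums.
a = -4: -4+-3=-7, -4+-2=-6, -4+1=-3
a = 2: 2+-3=-1, 2+-2=0, 2+1=3
a = 5: 5+-3=2, 5+-2=3, 5+1=6
a = 11: 11+-3=8, 11+-2=9, 11+1=12
Collecting distinct sums: A + B = {-7, -6, -3, -1, 0, 2, 3, 6, 8, 9, 12}
|A + B| = 11

A + B = {-7, -6, -3, -1, 0, 2, 3, 6, 8, 9, 12}


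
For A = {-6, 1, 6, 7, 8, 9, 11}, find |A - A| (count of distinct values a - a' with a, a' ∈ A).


A - A = {a - a' : a, a' ∈ A}; |A| = 7.
Bounds: 2|A|-1 ≤ |A - A| ≤ |A|² - |A| + 1, i.e. 13 ≤ |A - A| ≤ 43.
Note: 0 ∈ A - A always (from a - a). The set is symmetric: if d ∈ A - A then -d ∈ A - A.
Enumerate nonzero differences d = a - a' with a > a' (then include -d):
Positive differences: {1, 2, 3, 4, 5, 6, 7, 8, 10, 12, 13, 14, 15, 17}
Full difference set: {0} ∪ (positive diffs) ∪ (negative diffs).
|A - A| = 1 + 2·14 = 29 (matches direct enumeration: 29).

|A - A| = 29


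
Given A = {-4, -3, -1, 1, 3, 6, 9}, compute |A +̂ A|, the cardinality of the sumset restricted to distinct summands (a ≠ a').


Restricted sumset: A +̂ A = {a + a' : a ∈ A, a' ∈ A, a ≠ a'}.
Equivalently, take A + A and drop any sum 2a that is achievable ONLY as a + a for a ∈ A (i.e. sums representable only with equal summands).
Enumerate pairs (a, a') with a < a' (symmetric, so each unordered pair gives one sum; this covers all a ≠ a'):
  -4 + -3 = -7
  -4 + -1 = -5
  -4 + 1 = -3
  -4 + 3 = -1
  -4 + 6 = 2
  -4 + 9 = 5
  -3 + -1 = -4
  -3 + 1 = -2
  -3 + 3 = 0
  -3 + 6 = 3
  -3 + 9 = 6
  -1 + 1 = 0
  -1 + 3 = 2
  -1 + 6 = 5
  -1 + 9 = 8
  1 + 3 = 4
  1 + 6 = 7
  1 + 9 = 10
  3 + 6 = 9
  3 + 9 = 12
  6 + 9 = 15
Collected distinct sums: {-7, -5, -4, -3, -2, -1, 0, 2, 3, 4, 5, 6, 7, 8, 9, 10, 12, 15}
|A +̂ A| = 18
(Reference bound: |A +̂ A| ≥ 2|A| - 3 for |A| ≥ 2, with |A| = 7 giving ≥ 11.)

|A +̂ A| = 18


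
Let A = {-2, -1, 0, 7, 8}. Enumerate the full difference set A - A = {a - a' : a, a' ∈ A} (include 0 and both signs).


A - A = {a - a' : a, a' ∈ A}.
Compute a - a' for each ordered pair (a, a'):
a = -2: -2--2=0, -2--1=-1, -2-0=-2, -2-7=-9, -2-8=-10
a = -1: -1--2=1, -1--1=0, -1-0=-1, -1-7=-8, -1-8=-9
a = 0: 0--2=2, 0--1=1, 0-0=0, 0-7=-7, 0-8=-8
a = 7: 7--2=9, 7--1=8, 7-0=7, 7-7=0, 7-8=-1
a = 8: 8--2=10, 8--1=9, 8-0=8, 8-7=1, 8-8=0
Collecting distinct values (and noting 0 appears from a-a):
A - A = {-10, -9, -8, -7, -2, -1, 0, 1, 2, 7, 8, 9, 10}
|A - A| = 13

A - A = {-10, -9, -8, -7, -2, -1, 0, 1, 2, 7, 8, 9, 10}


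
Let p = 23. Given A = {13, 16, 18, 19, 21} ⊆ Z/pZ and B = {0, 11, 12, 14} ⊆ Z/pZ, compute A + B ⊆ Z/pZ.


Work in Z/23Z: reduce every sum a + b modulo 23.
Enumerate all 20 pairs:
a = 13: 13+0=13, 13+11=1, 13+12=2, 13+14=4
a = 16: 16+0=16, 16+11=4, 16+12=5, 16+14=7
a = 18: 18+0=18, 18+11=6, 18+12=7, 18+14=9
a = 19: 19+0=19, 19+11=7, 19+12=8, 19+14=10
a = 21: 21+0=21, 21+11=9, 21+12=10, 21+14=12
Distinct residues collected: {1, 2, 4, 5, 6, 7, 8, 9, 10, 12, 13, 16, 18, 19, 21}
|A + B| = 15 (out of 23 total residues).

A + B = {1, 2, 4, 5, 6, 7, 8, 9, 10, 12, 13, 16, 18, 19, 21}


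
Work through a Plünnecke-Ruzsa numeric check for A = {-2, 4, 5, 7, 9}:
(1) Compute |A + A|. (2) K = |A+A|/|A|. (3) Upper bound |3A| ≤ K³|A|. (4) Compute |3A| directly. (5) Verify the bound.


|A| = 5.
Step 1: Compute A + A by enumerating all 25 pairs.
A + A = {-4, 2, 3, 5, 7, 8, 9, 10, 11, 12, 13, 14, 16, 18}, so |A + A| = 14.
Step 2: Doubling constant K = |A + A|/|A| = 14/5 = 14/5 ≈ 2.8000.
Step 3: Plünnecke-Ruzsa gives |3A| ≤ K³·|A| = (2.8000)³ · 5 ≈ 109.7600.
Step 4: Compute 3A = A + A + A directly by enumerating all triples (a,b,c) ∈ A³; |3A| = 25.
Step 5: Check 25 ≤ 109.7600? Yes ✓.

K = 14/5, Plünnecke-Ruzsa bound K³|A| ≈ 109.7600, |3A| = 25, inequality holds.


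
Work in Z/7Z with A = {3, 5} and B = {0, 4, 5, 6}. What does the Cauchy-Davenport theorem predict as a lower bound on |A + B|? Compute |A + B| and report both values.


Cauchy-Davenport: |A + B| ≥ min(p, |A| + |B| - 1) for A, B nonempty in Z/pZ.
|A| = 2, |B| = 4, p = 7.
CD lower bound = min(7, 2 + 4 - 1) = min(7, 5) = 5.
Compute A + B mod 7 directly:
a = 3: 3+0=3, 3+4=0, 3+5=1, 3+6=2
a = 5: 5+0=5, 5+4=2, 5+5=3, 5+6=4
A + B = {0, 1, 2, 3, 4, 5}, so |A + B| = 6.
Verify: 6 ≥ 5? Yes ✓.

CD lower bound = 5, actual |A + B| = 6.


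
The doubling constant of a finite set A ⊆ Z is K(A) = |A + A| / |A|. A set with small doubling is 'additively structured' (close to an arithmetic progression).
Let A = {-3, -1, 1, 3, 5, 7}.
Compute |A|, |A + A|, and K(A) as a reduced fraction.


|A| = 6.
Compute A + A by enumerating all 36 pairs.
A + A = {-6, -4, -2, 0, 2, 4, 6, 8, 10, 12, 14}, so |A + A| = 11.
K = |A + A| / |A| = 11/6 (already in lowest terms) ≈ 1.8333.
Reference: AP of size 6 gives K = 11/6 ≈ 1.8333; a fully generic set of size 6 gives K ≈ 3.5000.

|A| = 6, |A + A| = 11, K = 11/6.


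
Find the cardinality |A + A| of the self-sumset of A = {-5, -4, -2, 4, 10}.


A + A = {a + a' : a, a' ∈ A}; |A| = 5.
General bounds: 2|A| - 1 ≤ |A + A| ≤ |A|(|A|+1)/2, i.e. 9 ≤ |A + A| ≤ 15.
Lower bound 2|A|-1 is attained iff A is an arithmetic progression.
Enumerate sums a + a' for a ≤ a' (symmetric, so this suffices):
a = -5: -5+-5=-10, -5+-4=-9, -5+-2=-7, -5+4=-1, -5+10=5
a = -4: -4+-4=-8, -4+-2=-6, -4+4=0, -4+10=6
a = -2: -2+-2=-4, -2+4=2, -2+10=8
a = 4: 4+4=8, 4+10=14
a = 10: 10+10=20
Distinct sums: {-10, -9, -8, -7, -6, -4, -1, 0, 2, 5, 6, 8, 14, 20}
|A + A| = 14

|A + A| = 14


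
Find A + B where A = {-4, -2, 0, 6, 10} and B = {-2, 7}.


A + B = {a + b : a ∈ A, b ∈ B}.
Enumerate all |A|·|B| = 5·2 = 10 pairs (a, b) and collect distinct sums.
a = -4: -4+-2=-6, -4+7=3
a = -2: -2+-2=-4, -2+7=5
a = 0: 0+-2=-2, 0+7=7
a = 6: 6+-2=4, 6+7=13
a = 10: 10+-2=8, 10+7=17
Collecting distinct sums: A + B = {-6, -4, -2, 3, 4, 5, 7, 8, 13, 17}
|A + B| = 10

A + B = {-6, -4, -2, 3, 4, 5, 7, 8, 13, 17}


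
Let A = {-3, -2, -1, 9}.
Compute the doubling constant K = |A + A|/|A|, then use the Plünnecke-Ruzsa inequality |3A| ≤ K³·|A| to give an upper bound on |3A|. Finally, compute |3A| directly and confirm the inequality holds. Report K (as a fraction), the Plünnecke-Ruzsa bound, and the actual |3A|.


|A| = 4.
Step 1: Compute A + A by enumerating all 16 pairs.
A + A = {-6, -5, -4, -3, -2, 6, 7, 8, 18}, so |A + A| = 9.
Step 2: Doubling constant K = |A + A|/|A| = 9/4 = 9/4 ≈ 2.2500.
Step 3: Plünnecke-Ruzsa gives |3A| ≤ K³·|A| = (2.2500)³ · 4 ≈ 45.5625.
Step 4: Compute 3A = A + A + A directly by enumerating all triples (a,b,c) ∈ A³; |3A| = 16.
Step 5: Check 16 ≤ 45.5625? Yes ✓.

K = 9/4, Plünnecke-Ruzsa bound K³|A| ≈ 45.5625, |3A| = 16, inequality holds.


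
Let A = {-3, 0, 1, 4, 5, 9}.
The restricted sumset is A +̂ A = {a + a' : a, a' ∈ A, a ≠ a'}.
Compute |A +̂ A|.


Restricted sumset: A +̂ A = {a + a' : a ∈ A, a' ∈ A, a ≠ a'}.
Equivalently, take A + A and drop any sum 2a that is achievable ONLY as a + a for a ∈ A (i.e. sums representable only with equal summands).
Enumerate pairs (a, a') with a < a' (symmetric, so each unordered pair gives one sum; this covers all a ≠ a'):
  -3 + 0 = -3
  -3 + 1 = -2
  -3 + 4 = 1
  -3 + 5 = 2
  -3 + 9 = 6
  0 + 1 = 1
  0 + 4 = 4
  0 + 5 = 5
  0 + 9 = 9
  1 + 4 = 5
  1 + 5 = 6
  1 + 9 = 10
  4 + 5 = 9
  4 + 9 = 13
  5 + 9 = 14
Collected distinct sums: {-3, -2, 1, 2, 4, 5, 6, 9, 10, 13, 14}
|A +̂ A| = 11
(Reference bound: |A +̂ A| ≥ 2|A| - 3 for |A| ≥ 2, with |A| = 6 giving ≥ 9.)

|A +̂ A| = 11


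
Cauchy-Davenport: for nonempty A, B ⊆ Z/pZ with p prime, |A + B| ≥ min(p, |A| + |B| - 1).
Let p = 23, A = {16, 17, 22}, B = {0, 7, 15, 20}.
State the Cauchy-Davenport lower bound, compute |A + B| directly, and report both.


Cauchy-Davenport: |A + B| ≥ min(p, |A| + |B| - 1) for A, B nonempty in Z/pZ.
|A| = 3, |B| = 4, p = 23.
CD lower bound = min(23, 3 + 4 - 1) = min(23, 6) = 6.
Compute A + B mod 23 directly:
a = 16: 16+0=16, 16+7=0, 16+15=8, 16+20=13
a = 17: 17+0=17, 17+7=1, 17+15=9, 17+20=14
a = 22: 22+0=22, 22+7=6, 22+15=14, 22+20=19
A + B = {0, 1, 6, 8, 9, 13, 14, 16, 17, 19, 22}, so |A + B| = 11.
Verify: 11 ≥ 6? Yes ✓.

CD lower bound = 6, actual |A + B| = 11.


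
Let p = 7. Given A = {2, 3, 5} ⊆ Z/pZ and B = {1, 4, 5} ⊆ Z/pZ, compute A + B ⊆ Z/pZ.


Work in Z/7Z: reduce every sum a + b modulo 7.
Enumerate all 9 pairs:
a = 2: 2+1=3, 2+4=6, 2+5=0
a = 3: 3+1=4, 3+4=0, 3+5=1
a = 5: 5+1=6, 5+4=2, 5+5=3
Distinct residues collected: {0, 1, 2, 3, 4, 6}
|A + B| = 6 (out of 7 total residues).

A + B = {0, 1, 2, 3, 4, 6}


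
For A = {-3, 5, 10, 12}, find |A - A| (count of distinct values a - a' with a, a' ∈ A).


A - A = {a - a' : a, a' ∈ A}; |A| = 4.
Bounds: 2|A|-1 ≤ |A - A| ≤ |A|² - |A| + 1, i.e. 7 ≤ |A - A| ≤ 13.
Note: 0 ∈ A - A always (from a - a). The set is symmetric: if d ∈ A - A then -d ∈ A - A.
Enumerate nonzero differences d = a - a' with a > a' (then include -d):
Positive differences: {2, 5, 7, 8, 13, 15}
Full difference set: {0} ∪ (positive diffs) ∪ (negative diffs).
|A - A| = 1 + 2·6 = 13 (matches direct enumeration: 13).

|A - A| = 13


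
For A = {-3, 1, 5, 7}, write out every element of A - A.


A - A = {a - a' : a, a' ∈ A}.
Compute a - a' for each ordered pair (a, a'):
a = -3: -3--3=0, -3-1=-4, -3-5=-8, -3-7=-10
a = 1: 1--3=4, 1-1=0, 1-5=-4, 1-7=-6
a = 5: 5--3=8, 5-1=4, 5-5=0, 5-7=-2
a = 7: 7--3=10, 7-1=6, 7-5=2, 7-7=0
Collecting distinct values (and noting 0 appears from a-a):
A - A = {-10, -8, -6, -4, -2, 0, 2, 4, 6, 8, 10}
|A - A| = 11

A - A = {-10, -8, -6, -4, -2, 0, 2, 4, 6, 8, 10}


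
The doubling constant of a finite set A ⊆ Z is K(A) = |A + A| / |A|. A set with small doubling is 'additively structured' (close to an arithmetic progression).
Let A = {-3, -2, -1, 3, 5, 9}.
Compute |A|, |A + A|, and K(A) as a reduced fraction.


|A| = 6.
Compute A + A by enumerating all 36 pairs.
A + A = {-6, -5, -4, -3, -2, 0, 1, 2, 3, 4, 6, 7, 8, 10, 12, 14, 18}, so |A + A| = 17.
K = |A + A| / |A| = 17/6 (already in lowest terms) ≈ 2.8333.
Reference: AP of size 6 gives K = 11/6 ≈ 1.8333; a fully generic set of size 6 gives K ≈ 3.5000.

|A| = 6, |A + A| = 17, K = 17/6.


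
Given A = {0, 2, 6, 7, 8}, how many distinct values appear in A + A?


A + A = {a + a' : a, a' ∈ A}; |A| = 5.
General bounds: 2|A| - 1 ≤ |A + A| ≤ |A|(|A|+1)/2, i.e. 9 ≤ |A + A| ≤ 15.
Lower bound 2|A|-1 is attained iff A is an arithmetic progression.
Enumerate sums a + a' for a ≤ a' (symmetric, so this suffices):
a = 0: 0+0=0, 0+2=2, 0+6=6, 0+7=7, 0+8=8
a = 2: 2+2=4, 2+6=8, 2+7=9, 2+8=10
a = 6: 6+6=12, 6+7=13, 6+8=14
a = 7: 7+7=14, 7+8=15
a = 8: 8+8=16
Distinct sums: {0, 2, 4, 6, 7, 8, 9, 10, 12, 13, 14, 15, 16}
|A + A| = 13

|A + A| = 13


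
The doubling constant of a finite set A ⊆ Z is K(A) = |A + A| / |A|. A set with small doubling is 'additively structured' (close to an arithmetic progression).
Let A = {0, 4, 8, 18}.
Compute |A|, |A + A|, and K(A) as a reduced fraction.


|A| = 4.
Compute A + A by enumerating all 16 pairs.
A + A = {0, 4, 8, 12, 16, 18, 22, 26, 36}, so |A + A| = 9.
K = |A + A| / |A| = 9/4 (already in lowest terms) ≈ 2.2500.
Reference: AP of size 4 gives K = 7/4 ≈ 1.7500; a fully generic set of size 4 gives K ≈ 2.5000.

|A| = 4, |A + A| = 9, K = 9/4.


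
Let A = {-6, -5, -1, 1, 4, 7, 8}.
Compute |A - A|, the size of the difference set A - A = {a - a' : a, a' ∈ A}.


A - A = {a - a' : a, a' ∈ A}; |A| = 7.
Bounds: 2|A|-1 ≤ |A - A| ≤ |A|² - |A| + 1, i.e. 13 ≤ |A - A| ≤ 43.
Note: 0 ∈ A - A always (from a - a). The set is symmetric: if d ∈ A - A then -d ∈ A - A.
Enumerate nonzero differences d = a - a' with a > a' (then include -d):
Positive differences: {1, 2, 3, 4, 5, 6, 7, 8, 9, 10, 12, 13, 14}
Full difference set: {0} ∪ (positive diffs) ∪ (negative diffs).
|A - A| = 1 + 2·13 = 27 (matches direct enumeration: 27).

|A - A| = 27


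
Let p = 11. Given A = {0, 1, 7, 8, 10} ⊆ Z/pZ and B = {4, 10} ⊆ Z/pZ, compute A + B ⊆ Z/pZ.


Work in Z/11Z: reduce every sum a + b modulo 11.
Enumerate all 10 pairs:
a = 0: 0+4=4, 0+10=10
a = 1: 1+4=5, 1+10=0
a = 7: 7+4=0, 7+10=6
a = 8: 8+4=1, 8+10=7
a = 10: 10+4=3, 10+10=9
Distinct residues collected: {0, 1, 3, 4, 5, 6, 7, 9, 10}
|A + B| = 9 (out of 11 total residues).

A + B = {0, 1, 3, 4, 5, 6, 7, 9, 10}


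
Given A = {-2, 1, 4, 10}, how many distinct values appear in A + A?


A + A = {a + a' : a, a' ∈ A}; |A| = 4.
General bounds: 2|A| - 1 ≤ |A + A| ≤ |A|(|A|+1)/2, i.e. 7 ≤ |A + A| ≤ 10.
Lower bound 2|A|-1 is attained iff A is an arithmetic progression.
Enumerate sums a + a' for a ≤ a' (symmetric, so this suffices):
a = -2: -2+-2=-4, -2+1=-1, -2+4=2, -2+10=8
a = 1: 1+1=2, 1+4=5, 1+10=11
a = 4: 4+4=8, 4+10=14
a = 10: 10+10=20
Distinct sums: {-4, -1, 2, 5, 8, 11, 14, 20}
|A + A| = 8

|A + A| = 8


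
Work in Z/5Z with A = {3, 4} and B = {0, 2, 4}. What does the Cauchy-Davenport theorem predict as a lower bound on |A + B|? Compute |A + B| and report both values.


Cauchy-Davenport: |A + B| ≥ min(p, |A| + |B| - 1) for A, B nonempty in Z/pZ.
|A| = 2, |B| = 3, p = 5.
CD lower bound = min(5, 2 + 3 - 1) = min(5, 4) = 4.
Compute A + B mod 5 directly:
a = 3: 3+0=3, 3+2=0, 3+4=2
a = 4: 4+0=4, 4+2=1, 4+4=3
A + B = {0, 1, 2, 3, 4}, so |A + B| = 5.
Verify: 5 ≥ 4? Yes ✓.

CD lower bound = 4, actual |A + B| = 5.


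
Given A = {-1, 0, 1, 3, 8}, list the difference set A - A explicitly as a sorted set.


A - A = {a - a' : a, a' ∈ A}.
Compute a - a' for each ordered pair (a, a'):
a = -1: -1--1=0, -1-0=-1, -1-1=-2, -1-3=-4, -1-8=-9
a = 0: 0--1=1, 0-0=0, 0-1=-1, 0-3=-3, 0-8=-8
a = 1: 1--1=2, 1-0=1, 1-1=0, 1-3=-2, 1-8=-7
a = 3: 3--1=4, 3-0=3, 3-1=2, 3-3=0, 3-8=-5
a = 8: 8--1=9, 8-0=8, 8-1=7, 8-3=5, 8-8=0
Collecting distinct values (and noting 0 appears from a-a):
A - A = {-9, -8, -7, -5, -4, -3, -2, -1, 0, 1, 2, 3, 4, 5, 7, 8, 9}
|A - A| = 17

A - A = {-9, -8, -7, -5, -4, -3, -2, -1, 0, 1, 2, 3, 4, 5, 7, 8, 9}


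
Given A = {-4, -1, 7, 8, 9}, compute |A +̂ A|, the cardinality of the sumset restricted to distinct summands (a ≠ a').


Restricted sumset: A +̂ A = {a + a' : a ∈ A, a' ∈ A, a ≠ a'}.
Equivalently, take A + A and drop any sum 2a that is achievable ONLY as a + a for a ∈ A (i.e. sums representable only with equal summands).
Enumerate pairs (a, a') with a < a' (symmetric, so each unordered pair gives one sum; this covers all a ≠ a'):
  -4 + -1 = -5
  -4 + 7 = 3
  -4 + 8 = 4
  -4 + 9 = 5
  -1 + 7 = 6
  -1 + 8 = 7
  -1 + 9 = 8
  7 + 8 = 15
  7 + 9 = 16
  8 + 9 = 17
Collected distinct sums: {-5, 3, 4, 5, 6, 7, 8, 15, 16, 17}
|A +̂ A| = 10
(Reference bound: |A +̂ A| ≥ 2|A| - 3 for |A| ≥ 2, with |A| = 5 giving ≥ 7.)

|A +̂ A| = 10


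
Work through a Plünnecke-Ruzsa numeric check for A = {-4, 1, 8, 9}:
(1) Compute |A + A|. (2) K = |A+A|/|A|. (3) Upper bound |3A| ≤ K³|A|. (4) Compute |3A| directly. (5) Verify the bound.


|A| = 4.
Step 1: Compute A + A by enumerating all 16 pairs.
A + A = {-8, -3, 2, 4, 5, 9, 10, 16, 17, 18}, so |A + A| = 10.
Step 2: Doubling constant K = |A + A|/|A| = 10/4 = 10/4 ≈ 2.5000.
Step 3: Plünnecke-Ruzsa gives |3A| ≤ K³·|A| = (2.5000)³ · 4 ≈ 62.5000.
Step 4: Compute 3A = A + A + A directly by enumerating all triples (a,b,c) ∈ A³; |3A| = 20.
Step 5: Check 20 ≤ 62.5000? Yes ✓.

K = 10/4, Plünnecke-Ruzsa bound K³|A| ≈ 62.5000, |3A| = 20, inequality holds.


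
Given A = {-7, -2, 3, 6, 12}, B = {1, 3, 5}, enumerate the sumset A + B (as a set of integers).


A + B = {a + b : a ∈ A, b ∈ B}.
Enumerate all |A|·|B| = 5·3 = 15 pairs (a, b) and collect distinct sums.
a = -7: -7+1=-6, -7+3=-4, -7+5=-2
a = -2: -2+1=-1, -2+3=1, -2+5=3
a = 3: 3+1=4, 3+3=6, 3+5=8
a = 6: 6+1=7, 6+3=9, 6+5=11
a = 12: 12+1=13, 12+3=15, 12+5=17
Collecting distinct sums: A + B = {-6, -4, -2, -1, 1, 3, 4, 6, 7, 8, 9, 11, 13, 15, 17}
|A + B| = 15

A + B = {-6, -4, -2, -1, 1, 3, 4, 6, 7, 8, 9, 11, 13, 15, 17}


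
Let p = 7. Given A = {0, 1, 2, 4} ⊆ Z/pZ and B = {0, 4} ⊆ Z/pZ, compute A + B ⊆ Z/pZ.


Work in Z/7Z: reduce every sum a + b modulo 7.
Enumerate all 8 pairs:
a = 0: 0+0=0, 0+4=4
a = 1: 1+0=1, 1+4=5
a = 2: 2+0=2, 2+4=6
a = 4: 4+0=4, 4+4=1
Distinct residues collected: {0, 1, 2, 4, 5, 6}
|A + B| = 6 (out of 7 total residues).

A + B = {0, 1, 2, 4, 5, 6}


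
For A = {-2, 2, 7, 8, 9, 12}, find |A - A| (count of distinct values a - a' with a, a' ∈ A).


A - A = {a - a' : a, a' ∈ A}; |A| = 6.
Bounds: 2|A|-1 ≤ |A - A| ≤ |A|² - |A| + 1, i.e. 11 ≤ |A - A| ≤ 31.
Note: 0 ∈ A - A always (from a - a). The set is symmetric: if d ∈ A - A then -d ∈ A - A.
Enumerate nonzero differences d = a - a' with a > a' (then include -d):
Positive differences: {1, 2, 3, 4, 5, 6, 7, 9, 10, 11, 14}
Full difference set: {0} ∪ (positive diffs) ∪ (negative diffs).
|A - A| = 1 + 2·11 = 23 (matches direct enumeration: 23).

|A - A| = 23


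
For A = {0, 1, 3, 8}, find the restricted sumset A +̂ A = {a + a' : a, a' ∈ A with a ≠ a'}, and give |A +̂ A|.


Restricted sumset: A +̂ A = {a + a' : a ∈ A, a' ∈ A, a ≠ a'}.
Equivalently, take A + A and drop any sum 2a that is achievable ONLY as a + a for a ∈ A (i.e. sums representable only with equal summands).
Enumerate pairs (a, a') with a < a' (symmetric, so each unordered pair gives one sum; this covers all a ≠ a'):
  0 + 1 = 1
  0 + 3 = 3
  0 + 8 = 8
  1 + 3 = 4
  1 + 8 = 9
  3 + 8 = 11
Collected distinct sums: {1, 3, 4, 8, 9, 11}
|A +̂ A| = 6
(Reference bound: |A +̂ A| ≥ 2|A| - 3 for |A| ≥ 2, with |A| = 4 giving ≥ 5.)

|A +̂ A| = 6


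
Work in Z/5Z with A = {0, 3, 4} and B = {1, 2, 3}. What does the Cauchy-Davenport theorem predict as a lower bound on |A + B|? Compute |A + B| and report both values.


Cauchy-Davenport: |A + B| ≥ min(p, |A| + |B| - 1) for A, B nonempty in Z/pZ.
|A| = 3, |B| = 3, p = 5.
CD lower bound = min(5, 3 + 3 - 1) = min(5, 5) = 5.
Compute A + B mod 5 directly:
a = 0: 0+1=1, 0+2=2, 0+3=3
a = 3: 3+1=4, 3+2=0, 3+3=1
a = 4: 4+1=0, 4+2=1, 4+3=2
A + B = {0, 1, 2, 3, 4}, so |A + B| = 5.
Verify: 5 ≥ 5? Yes ✓.

CD lower bound = 5, actual |A + B| = 5.


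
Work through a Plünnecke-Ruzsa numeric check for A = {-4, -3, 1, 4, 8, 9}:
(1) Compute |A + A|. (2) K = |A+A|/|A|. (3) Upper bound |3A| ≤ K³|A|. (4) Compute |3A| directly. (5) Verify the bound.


|A| = 6.
Step 1: Compute A + A by enumerating all 36 pairs.
A + A = {-8, -7, -6, -3, -2, 0, 1, 2, 4, 5, 6, 8, 9, 10, 12, 13, 16, 17, 18}, so |A + A| = 19.
Step 2: Doubling constant K = |A + A|/|A| = 19/6 = 19/6 ≈ 3.1667.
Step 3: Plünnecke-Ruzsa gives |3A| ≤ K³·|A| = (3.1667)³ · 6 ≈ 190.5278.
Step 4: Compute 3A = A + A + A directly by enumerating all triples (a,b,c) ∈ A³; |3A| = 38.
Step 5: Check 38 ≤ 190.5278? Yes ✓.

K = 19/6, Plünnecke-Ruzsa bound K³|A| ≈ 190.5278, |3A| = 38, inequality holds.


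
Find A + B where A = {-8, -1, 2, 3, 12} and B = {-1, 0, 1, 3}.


A + B = {a + b : a ∈ A, b ∈ B}.
Enumerate all |A|·|B| = 5·4 = 20 pairs (a, b) and collect distinct sums.
a = -8: -8+-1=-9, -8+0=-8, -8+1=-7, -8+3=-5
a = -1: -1+-1=-2, -1+0=-1, -1+1=0, -1+3=2
a = 2: 2+-1=1, 2+0=2, 2+1=3, 2+3=5
a = 3: 3+-1=2, 3+0=3, 3+1=4, 3+3=6
a = 12: 12+-1=11, 12+0=12, 12+1=13, 12+3=15
Collecting distinct sums: A + B = {-9, -8, -7, -5, -2, -1, 0, 1, 2, 3, 4, 5, 6, 11, 12, 13, 15}
|A + B| = 17

A + B = {-9, -8, -7, -5, -2, -1, 0, 1, 2, 3, 4, 5, 6, 11, 12, 13, 15}


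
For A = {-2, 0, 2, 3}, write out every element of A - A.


A - A = {a - a' : a, a' ∈ A}.
Compute a - a' for each ordered pair (a, a'):
a = -2: -2--2=0, -2-0=-2, -2-2=-4, -2-3=-5
a = 0: 0--2=2, 0-0=0, 0-2=-2, 0-3=-3
a = 2: 2--2=4, 2-0=2, 2-2=0, 2-3=-1
a = 3: 3--2=5, 3-0=3, 3-2=1, 3-3=0
Collecting distinct values (and noting 0 appears from a-a):
A - A = {-5, -4, -3, -2, -1, 0, 1, 2, 3, 4, 5}
|A - A| = 11

A - A = {-5, -4, -3, -2, -1, 0, 1, 2, 3, 4, 5}


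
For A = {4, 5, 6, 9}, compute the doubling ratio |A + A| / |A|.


|A| = 4.
Compute A + A by enumerating all 16 pairs.
A + A = {8, 9, 10, 11, 12, 13, 14, 15, 18}, so |A + A| = 9.
K = |A + A| / |A| = 9/4 (already in lowest terms) ≈ 2.2500.
Reference: AP of size 4 gives K = 7/4 ≈ 1.7500; a fully generic set of size 4 gives K ≈ 2.5000.

|A| = 4, |A + A| = 9, K = 9/4.


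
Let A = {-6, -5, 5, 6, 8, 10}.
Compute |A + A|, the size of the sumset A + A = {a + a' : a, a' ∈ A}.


A + A = {a + a' : a, a' ∈ A}; |A| = 6.
General bounds: 2|A| - 1 ≤ |A + A| ≤ |A|(|A|+1)/2, i.e. 11 ≤ |A + A| ≤ 21.
Lower bound 2|A|-1 is attained iff A is an arithmetic progression.
Enumerate sums a + a' for a ≤ a' (symmetric, so this suffices):
a = -6: -6+-6=-12, -6+-5=-11, -6+5=-1, -6+6=0, -6+8=2, -6+10=4
a = -5: -5+-5=-10, -5+5=0, -5+6=1, -5+8=3, -5+10=5
a = 5: 5+5=10, 5+6=11, 5+8=13, 5+10=15
a = 6: 6+6=12, 6+8=14, 6+10=16
a = 8: 8+8=16, 8+10=18
a = 10: 10+10=20
Distinct sums: {-12, -11, -10, -1, 0, 1, 2, 3, 4, 5, 10, 11, 12, 13, 14, 15, 16, 18, 20}
|A + A| = 19

|A + A| = 19


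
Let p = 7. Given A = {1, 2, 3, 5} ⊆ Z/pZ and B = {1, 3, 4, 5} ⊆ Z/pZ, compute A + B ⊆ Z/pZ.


Work in Z/7Z: reduce every sum a + b modulo 7.
Enumerate all 16 pairs:
a = 1: 1+1=2, 1+3=4, 1+4=5, 1+5=6
a = 2: 2+1=3, 2+3=5, 2+4=6, 2+5=0
a = 3: 3+1=4, 3+3=6, 3+4=0, 3+5=1
a = 5: 5+1=6, 5+3=1, 5+4=2, 5+5=3
Distinct residues collected: {0, 1, 2, 3, 4, 5, 6}
|A + B| = 7 (out of 7 total residues).

A + B = {0, 1, 2, 3, 4, 5, 6}


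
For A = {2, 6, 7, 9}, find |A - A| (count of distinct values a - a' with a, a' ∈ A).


A - A = {a - a' : a, a' ∈ A}; |A| = 4.
Bounds: 2|A|-1 ≤ |A - A| ≤ |A|² - |A| + 1, i.e. 7 ≤ |A - A| ≤ 13.
Note: 0 ∈ A - A always (from a - a). The set is symmetric: if d ∈ A - A then -d ∈ A - A.
Enumerate nonzero differences d = a - a' with a > a' (then include -d):
Positive differences: {1, 2, 3, 4, 5, 7}
Full difference set: {0} ∪ (positive diffs) ∪ (negative diffs).
|A - A| = 1 + 2·6 = 13 (matches direct enumeration: 13).

|A - A| = 13


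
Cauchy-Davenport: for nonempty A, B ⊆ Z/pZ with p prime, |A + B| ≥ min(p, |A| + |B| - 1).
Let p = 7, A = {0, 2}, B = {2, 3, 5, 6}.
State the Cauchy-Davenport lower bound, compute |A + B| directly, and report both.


Cauchy-Davenport: |A + B| ≥ min(p, |A| + |B| - 1) for A, B nonempty in Z/pZ.
|A| = 2, |B| = 4, p = 7.
CD lower bound = min(7, 2 + 4 - 1) = min(7, 5) = 5.
Compute A + B mod 7 directly:
a = 0: 0+2=2, 0+3=3, 0+5=5, 0+6=6
a = 2: 2+2=4, 2+3=5, 2+5=0, 2+6=1
A + B = {0, 1, 2, 3, 4, 5, 6}, so |A + B| = 7.
Verify: 7 ≥ 5? Yes ✓.

CD lower bound = 5, actual |A + B| = 7.


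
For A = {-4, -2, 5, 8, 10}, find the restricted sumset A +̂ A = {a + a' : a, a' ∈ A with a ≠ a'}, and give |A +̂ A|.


Restricted sumset: A +̂ A = {a + a' : a ∈ A, a' ∈ A, a ≠ a'}.
Equivalently, take A + A and drop any sum 2a that is achievable ONLY as a + a for a ∈ A (i.e. sums representable only with equal summands).
Enumerate pairs (a, a') with a < a' (symmetric, so each unordered pair gives one sum; this covers all a ≠ a'):
  -4 + -2 = -6
  -4 + 5 = 1
  -4 + 8 = 4
  -4 + 10 = 6
  -2 + 5 = 3
  -2 + 8 = 6
  -2 + 10 = 8
  5 + 8 = 13
  5 + 10 = 15
  8 + 10 = 18
Collected distinct sums: {-6, 1, 3, 4, 6, 8, 13, 15, 18}
|A +̂ A| = 9
(Reference bound: |A +̂ A| ≥ 2|A| - 3 for |A| ≥ 2, with |A| = 5 giving ≥ 7.)

|A +̂ A| = 9


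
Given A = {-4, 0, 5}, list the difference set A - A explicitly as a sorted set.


A - A = {a - a' : a, a' ∈ A}.
Compute a - a' for each ordered pair (a, a'):
a = -4: -4--4=0, -4-0=-4, -4-5=-9
a = 0: 0--4=4, 0-0=0, 0-5=-5
a = 5: 5--4=9, 5-0=5, 5-5=0
Collecting distinct values (and noting 0 appears from a-a):
A - A = {-9, -5, -4, 0, 4, 5, 9}
|A - A| = 7

A - A = {-9, -5, -4, 0, 4, 5, 9}


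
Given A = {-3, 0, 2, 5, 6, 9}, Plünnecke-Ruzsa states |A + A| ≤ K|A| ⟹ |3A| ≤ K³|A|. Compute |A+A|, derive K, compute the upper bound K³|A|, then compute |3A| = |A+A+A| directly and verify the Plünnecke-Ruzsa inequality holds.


|A| = 6.
Step 1: Compute A + A by enumerating all 36 pairs.
A + A = {-6, -3, -1, 0, 2, 3, 4, 5, 6, 7, 8, 9, 10, 11, 12, 14, 15, 18}, so |A + A| = 18.
Step 2: Doubling constant K = |A + A|/|A| = 18/6 = 18/6 ≈ 3.0000.
Step 3: Plünnecke-Ruzsa gives |3A| ≤ K³·|A| = (3.0000)³ · 6 ≈ 162.0000.
Step 4: Compute 3A = A + A + A directly by enumerating all triples (a,b,c) ∈ A³; |3A| = 30.
Step 5: Check 30 ≤ 162.0000? Yes ✓.

K = 18/6, Plünnecke-Ruzsa bound K³|A| ≈ 162.0000, |3A| = 30, inequality holds.


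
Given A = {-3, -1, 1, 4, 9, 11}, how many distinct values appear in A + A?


A + A = {a + a' : a, a' ∈ A}; |A| = 6.
General bounds: 2|A| - 1 ≤ |A + A| ≤ |A|(|A|+1)/2, i.e. 11 ≤ |A + A| ≤ 21.
Lower bound 2|A|-1 is attained iff A is an arithmetic progression.
Enumerate sums a + a' for a ≤ a' (symmetric, so this suffices):
a = -3: -3+-3=-6, -3+-1=-4, -3+1=-2, -3+4=1, -3+9=6, -3+11=8
a = -1: -1+-1=-2, -1+1=0, -1+4=3, -1+9=8, -1+11=10
a = 1: 1+1=2, 1+4=5, 1+9=10, 1+11=12
a = 4: 4+4=8, 4+9=13, 4+11=15
a = 9: 9+9=18, 9+11=20
a = 11: 11+11=22
Distinct sums: {-6, -4, -2, 0, 1, 2, 3, 5, 6, 8, 10, 12, 13, 15, 18, 20, 22}
|A + A| = 17

|A + A| = 17


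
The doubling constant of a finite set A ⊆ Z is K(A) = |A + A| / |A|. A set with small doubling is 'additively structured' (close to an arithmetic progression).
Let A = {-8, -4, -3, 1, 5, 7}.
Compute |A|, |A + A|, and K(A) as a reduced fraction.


|A| = 6.
Compute A + A by enumerating all 36 pairs.
A + A = {-16, -12, -11, -8, -7, -6, -3, -2, -1, 1, 2, 3, 4, 6, 8, 10, 12, 14}, so |A + A| = 18.
K = |A + A| / |A| = 18/6 = 3/1 ≈ 3.0000.
Reference: AP of size 6 gives K = 11/6 ≈ 1.8333; a fully generic set of size 6 gives K ≈ 3.5000.

|A| = 6, |A + A| = 18, K = 18/6 = 3/1.


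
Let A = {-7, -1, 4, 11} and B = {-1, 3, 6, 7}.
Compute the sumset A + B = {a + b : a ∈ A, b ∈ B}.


A + B = {a + b : a ∈ A, b ∈ B}.
Enumerate all |A|·|B| = 4·4 = 16 pairs (a, b) and collect distinct sums.
a = -7: -7+-1=-8, -7+3=-4, -7+6=-1, -7+7=0
a = -1: -1+-1=-2, -1+3=2, -1+6=5, -1+7=6
a = 4: 4+-1=3, 4+3=7, 4+6=10, 4+7=11
a = 11: 11+-1=10, 11+3=14, 11+6=17, 11+7=18
Collecting distinct sums: A + B = {-8, -4, -2, -1, 0, 2, 3, 5, 6, 7, 10, 11, 14, 17, 18}
|A + B| = 15

A + B = {-8, -4, -2, -1, 0, 2, 3, 5, 6, 7, 10, 11, 14, 17, 18}


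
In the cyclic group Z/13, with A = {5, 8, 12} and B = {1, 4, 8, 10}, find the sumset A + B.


Work in Z/13Z: reduce every sum a + b modulo 13.
Enumerate all 12 pairs:
a = 5: 5+1=6, 5+4=9, 5+8=0, 5+10=2
a = 8: 8+1=9, 8+4=12, 8+8=3, 8+10=5
a = 12: 12+1=0, 12+4=3, 12+8=7, 12+10=9
Distinct residues collected: {0, 2, 3, 5, 6, 7, 9, 12}
|A + B| = 8 (out of 13 total residues).

A + B = {0, 2, 3, 5, 6, 7, 9, 12}


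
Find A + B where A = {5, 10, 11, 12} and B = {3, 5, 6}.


A + B = {a + b : a ∈ A, b ∈ B}.
Enumerate all |A|·|B| = 4·3 = 12 pairs (a, b) and collect distinct sums.
a = 5: 5+3=8, 5+5=10, 5+6=11
a = 10: 10+3=13, 10+5=15, 10+6=16
a = 11: 11+3=14, 11+5=16, 11+6=17
a = 12: 12+3=15, 12+5=17, 12+6=18
Collecting distinct sums: A + B = {8, 10, 11, 13, 14, 15, 16, 17, 18}
|A + B| = 9

A + B = {8, 10, 11, 13, 14, 15, 16, 17, 18}


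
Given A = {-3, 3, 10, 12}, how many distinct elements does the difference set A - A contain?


A - A = {a - a' : a, a' ∈ A}; |A| = 4.
Bounds: 2|A|-1 ≤ |A - A| ≤ |A|² - |A| + 1, i.e. 7 ≤ |A - A| ≤ 13.
Note: 0 ∈ A - A always (from a - a). The set is symmetric: if d ∈ A - A then -d ∈ A - A.
Enumerate nonzero differences d = a - a' with a > a' (then include -d):
Positive differences: {2, 6, 7, 9, 13, 15}
Full difference set: {0} ∪ (positive diffs) ∪ (negative diffs).
|A - A| = 1 + 2·6 = 13 (matches direct enumeration: 13).

|A - A| = 13


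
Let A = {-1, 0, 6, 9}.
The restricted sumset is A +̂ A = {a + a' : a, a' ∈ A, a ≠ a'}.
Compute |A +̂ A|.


Restricted sumset: A +̂ A = {a + a' : a ∈ A, a' ∈ A, a ≠ a'}.
Equivalently, take A + A and drop any sum 2a that is achievable ONLY as a + a for a ∈ A (i.e. sums representable only with equal summands).
Enumerate pairs (a, a') with a < a' (symmetric, so each unordered pair gives one sum; this covers all a ≠ a'):
  -1 + 0 = -1
  -1 + 6 = 5
  -1 + 9 = 8
  0 + 6 = 6
  0 + 9 = 9
  6 + 9 = 15
Collected distinct sums: {-1, 5, 6, 8, 9, 15}
|A +̂ A| = 6
(Reference bound: |A +̂ A| ≥ 2|A| - 3 for |A| ≥ 2, with |A| = 4 giving ≥ 5.)

|A +̂ A| = 6


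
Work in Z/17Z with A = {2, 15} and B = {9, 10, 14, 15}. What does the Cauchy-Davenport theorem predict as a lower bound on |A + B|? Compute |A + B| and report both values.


Cauchy-Davenport: |A + B| ≥ min(p, |A| + |B| - 1) for A, B nonempty in Z/pZ.
|A| = 2, |B| = 4, p = 17.
CD lower bound = min(17, 2 + 4 - 1) = min(17, 5) = 5.
Compute A + B mod 17 directly:
a = 2: 2+9=11, 2+10=12, 2+14=16, 2+15=0
a = 15: 15+9=7, 15+10=8, 15+14=12, 15+15=13
A + B = {0, 7, 8, 11, 12, 13, 16}, so |A + B| = 7.
Verify: 7 ≥ 5? Yes ✓.

CD lower bound = 5, actual |A + B| = 7.


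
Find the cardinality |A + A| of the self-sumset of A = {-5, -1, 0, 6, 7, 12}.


A + A = {a + a' : a, a' ∈ A}; |A| = 6.
General bounds: 2|A| - 1 ≤ |A + A| ≤ |A|(|A|+1)/2, i.e. 11 ≤ |A + A| ≤ 21.
Lower bound 2|A|-1 is attained iff A is an arithmetic progression.
Enumerate sums a + a' for a ≤ a' (symmetric, so this suffices):
a = -5: -5+-5=-10, -5+-1=-6, -5+0=-5, -5+6=1, -5+7=2, -5+12=7
a = -1: -1+-1=-2, -1+0=-1, -1+6=5, -1+7=6, -1+12=11
a = 0: 0+0=0, 0+6=6, 0+7=7, 0+12=12
a = 6: 6+6=12, 6+7=13, 6+12=18
a = 7: 7+7=14, 7+12=19
a = 12: 12+12=24
Distinct sums: {-10, -6, -5, -2, -1, 0, 1, 2, 5, 6, 7, 11, 12, 13, 14, 18, 19, 24}
|A + A| = 18

|A + A| = 18


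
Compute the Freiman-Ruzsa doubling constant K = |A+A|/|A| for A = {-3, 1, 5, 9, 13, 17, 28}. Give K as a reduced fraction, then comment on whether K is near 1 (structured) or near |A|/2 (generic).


|A| = 7.
Compute A + A by enumerating all 49 pairs.
A + A = {-6, -2, 2, 6, 10, 14, 18, 22, 25, 26, 29, 30, 33, 34, 37, 41, 45, 56}, so |A + A| = 18.
K = |A + A| / |A| = 18/7 (already in lowest terms) ≈ 2.5714.
Reference: AP of size 7 gives K = 13/7 ≈ 1.8571; a fully generic set of size 7 gives K ≈ 4.0000.

|A| = 7, |A + A| = 18, K = 18/7.


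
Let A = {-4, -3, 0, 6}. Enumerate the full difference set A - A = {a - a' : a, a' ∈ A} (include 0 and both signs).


A - A = {a - a' : a, a' ∈ A}.
Compute a - a' for each ordered pair (a, a'):
a = -4: -4--4=0, -4--3=-1, -4-0=-4, -4-6=-10
a = -3: -3--4=1, -3--3=0, -3-0=-3, -3-6=-9
a = 0: 0--4=4, 0--3=3, 0-0=0, 0-6=-6
a = 6: 6--4=10, 6--3=9, 6-0=6, 6-6=0
Collecting distinct values (and noting 0 appears from a-a):
A - A = {-10, -9, -6, -4, -3, -1, 0, 1, 3, 4, 6, 9, 10}
|A - A| = 13

A - A = {-10, -9, -6, -4, -3, -1, 0, 1, 3, 4, 6, 9, 10}


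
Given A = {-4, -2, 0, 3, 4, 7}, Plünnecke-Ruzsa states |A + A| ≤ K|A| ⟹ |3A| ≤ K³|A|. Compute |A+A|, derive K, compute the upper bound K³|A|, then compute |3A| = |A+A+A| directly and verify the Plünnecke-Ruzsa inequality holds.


|A| = 6.
Step 1: Compute A + A by enumerating all 36 pairs.
A + A = {-8, -6, -4, -2, -1, 0, 1, 2, 3, 4, 5, 6, 7, 8, 10, 11, 14}, so |A + A| = 17.
Step 2: Doubling constant K = |A + A|/|A| = 17/6 = 17/6 ≈ 2.8333.
Step 3: Plünnecke-Ruzsa gives |3A| ≤ K³·|A| = (2.8333)³ · 6 ≈ 136.4722.
Step 4: Compute 3A = A + A + A directly by enumerating all triples (a,b,c) ∈ A³; |3A| = 28.
Step 5: Check 28 ≤ 136.4722? Yes ✓.

K = 17/6, Plünnecke-Ruzsa bound K³|A| ≈ 136.4722, |3A| = 28, inequality holds.


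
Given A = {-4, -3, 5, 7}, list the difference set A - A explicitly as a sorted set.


A - A = {a - a' : a, a' ∈ A}.
Compute a - a' for each ordered pair (a, a'):
a = -4: -4--4=0, -4--3=-1, -4-5=-9, -4-7=-11
a = -3: -3--4=1, -3--3=0, -3-5=-8, -3-7=-10
a = 5: 5--4=9, 5--3=8, 5-5=0, 5-7=-2
a = 7: 7--4=11, 7--3=10, 7-5=2, 7-7=0
Collecting distinct values (and noting 0 appears from a-a):
A - A = {-11, -10, -9, -8, -2, -1, 0, 1, 2, 8, 9, 10, 11}
|A - A| = 13

A - A = {-11, -10, -9, -8, -2, -1, 0, 1, 2, 8, 9, 10, 11}


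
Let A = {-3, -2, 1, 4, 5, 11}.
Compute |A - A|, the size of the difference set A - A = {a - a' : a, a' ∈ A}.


A - A = {a - a' : a, a' ∈ A}; |A| = 6.
Bounds: 2|A|-1 ≤ |A - A| ≤ |A|² - |A| + 1, i.e. 11 ≤ |A - A| ≤ 31.
Note: 0 ∈ A - A always (from a - a). The set is symmetric: if d ∈ A - A then -d ∈ A - A.
Enumerate nonzero differences d = a - a' with a > a' (then include -d):
Positive differences: {1, 3, 4, 6, 7, 8, 10, 13, 14}
Full difference set: {0} ∪ (positive diffs) ∪ (negative diffs).
|A - A| = 1 + 2·9 = 19 (matches direct enumeration: 19).

|A - A| = 19


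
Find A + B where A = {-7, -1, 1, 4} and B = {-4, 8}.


A + B = {a + b : a ∈ A, b ∈ B}.
Enumerate all |A|·|B| = 4·2 = 8 pairs (a, b) and collect distinct sums.
a = -7: -7+-4=-11, -7+8=1
a = -1: -1+-4=-5, -1+8=7
a = 1: 1+-4=-3, 1+8=9
a = 4: 4+-4=0, 4+8=12
Collecting distinct sums: A + B = {-11, -5, -3, 0, 1, 7, 9, 12}
|A + B| = 8

A + B = {-11, -5, -3, 0, 1, 7, 9, 12}


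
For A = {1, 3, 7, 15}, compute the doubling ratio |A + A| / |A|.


|A| = 4.
Compute A + A by enumerating all 16 pairs.
A + A = {2, 4, 6, 8, 10, 14, 16, 18, 22, 30}, so |A + A| = 10.
K = |A + A| / |A| = 10/4 = 5/2 ≈ 2.5000.
Reference: AP of size 4 gives K = 7/4 ≈ 1.7500; a fully generic set of size 4 gives K ≈ 2.5000.

|A| = 4, |A + A| = 10, K = 10/4 = 5/2.


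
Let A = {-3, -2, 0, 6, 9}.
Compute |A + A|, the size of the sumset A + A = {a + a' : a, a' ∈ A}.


A + A = {a + a' : a, a' ∈ A}; |A| = 5.
General bounds: 2|A| - 1 ≤ |A + A| ≤ |A|(|A|+1)/2, i.e. 9 ≤ |A + A| ≤ 15.
Lower bound 2|A|-1 is attained iff A is an arithmetic progression.
Enumerate sums a + a' for a ≤ a' (symmetric, so this suffices):
a = -3: -3+-3=-6, -3+-2=-5, -3+0=-3, -3+6=3, -3+9=6
a = -2: -2+-2=-4, -2+0=-2, -2+6=4, -2+9=7
a = 0: 0+0=0, 0+6=6, 0+9=9
a = 6: 6+6=12, 6+9=15
a = 9: 9+9=18
Distinct sums: {-6, -5, -4, -3, -2, 0, 3, 4, 6, 7, 9, 12, 15, 18}
|A + A| = 14

|A + A| = 14


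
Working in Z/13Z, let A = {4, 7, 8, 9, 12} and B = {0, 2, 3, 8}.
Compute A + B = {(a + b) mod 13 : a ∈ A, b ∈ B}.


Work in Z/13Z: reduce every sum a + b modulo 13.
Enumerate all 20 pairs:
a = 4: 4+0=4, 4+2=6, 4+3=7, 4+8=12
a = 7: 7+0=7, 7+2=9, 7+3=10, 7+8=2
a = 8: 8+0=8, 8+2=10, 8+3=11, 8+8=3
a = 9: 9+0=9, 9+2=11, 9+3=12, 9+8=4
a = 12: 12+0=12, 12+2=1, 12+3=2, 12+8=7
Distinct residues collected: {1, 2, 3, 4, 6, 7, 8, 9, 10, 11, 12}
|A + B| = 11 (out of 13 total residues).

A + B = {1, 2, 3, 4, 6, 7, 8, 9, 10, 11, 12}


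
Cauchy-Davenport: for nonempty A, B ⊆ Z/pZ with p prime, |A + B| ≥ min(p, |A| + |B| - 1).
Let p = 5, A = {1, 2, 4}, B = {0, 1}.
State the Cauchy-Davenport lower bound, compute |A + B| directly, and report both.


Cauchy-Davenport: |A + B| ≥ min(p, |A| + |B| - 1) for A, B nonempty in Z/pZ.
|A| = 3, |B| = 2, p = 5.
CD lower bound = min(5, 3 + 2 - 1) = min(5, 4) = 4.
Compute A + B mod 5 directly:
a = 1: 1+0=1, 1+1=2
a = 2: 2+0=2, 2+1=3
a = 4: 4+0=4, 4+1=0
A + B = {0, 1, 2, 3, 4}, so |A + B| = 5.
Verify: 5 ≥ 4? Yes ✓.

CD lower bound = 4, actual |A + B| = 5.


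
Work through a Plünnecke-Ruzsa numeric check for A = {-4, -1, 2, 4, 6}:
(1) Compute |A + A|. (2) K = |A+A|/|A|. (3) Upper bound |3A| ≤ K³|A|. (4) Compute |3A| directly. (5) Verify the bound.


|A| = 5.
Step 1: Compute A + A by enumerating all 25 pairs.
A + A = {-8, -5, -2, 0, 1, 2, 3, 4, 5, 6, 8, 10, 12}, so |A + A| = 13.
Step 2: Doubling constant K = |A + A|/|A| = 13/5 = 13/5 ≈ 2.6000.
Step 3: Plünnecke-Ruzsa gives |3A| ≤ K³·|A| = (2.6000)³ · 5 ≈ 87.8800.
Step 4: Compute 3A = A + A + A directly by enumerating all triples (a,b,c) ∈ A³; |3A| = 23.
Step 5: Check 23 ≤ 87.8800? Yes ✓.

K = 13/5, Plünnecke-Ruzsa bound K³|A| ≈ 87.8800, |3A| = 23, inequality holds.


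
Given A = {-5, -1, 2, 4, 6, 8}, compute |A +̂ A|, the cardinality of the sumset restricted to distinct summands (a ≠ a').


Restricted sumset: A +̂ A = {a + a' : a ∈ A, a' ∈ A, a ≠ a'}.
Equivalently, take A + A and drop any sum 2a that is achievable ONLY as a + a for a ∈ A (i.e. sums representable only with equal summands).
Enumerate pairs (a, a') with a < a' (symmetric, so each unordered pair gives one sum; this covers all a ≠ a'):
  -5 + -1 = -6
  -5 + 2 = -3
  -5 + 4 = -1
  -5 + 6 = 1
  -5 + 8 = 3
  -1 + 2 = 1
  -1 + 4 = 3
  -1 + 6 = 5
  -1 + 8 = 7
  2 + 4 = 6
  2 + 6 = 8
  2 + 8 = 10
  4 + 6 = 10
  4 + 8 = 12
  6 + 8 = 14
Collected distinct sums: {-6, -3, -1, 1, 3, 5, 6, 7, 8, 10, 12, 14}
|A +̂ A| = 12
(Reference bound: |A +̂ A| ≥ 2|A| - 3 for |A| ≥ 2, with |A| = 6 giving ≥ 9.)

|A +̂ A| = 12


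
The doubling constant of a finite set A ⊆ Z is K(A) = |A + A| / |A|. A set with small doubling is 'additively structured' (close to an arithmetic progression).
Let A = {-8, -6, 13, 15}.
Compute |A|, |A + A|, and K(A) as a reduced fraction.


|A| = 4.
Compute A + A by enumerating all 16 pairs.
A + A = {-16, -14, -12, 5, 7, 9, 26, 28, 30}, so |A + A| = 9.
K = |A + A| / |A| = 9/4 (already in lowest terms) ≈ 2.2500.
Reference: AP of size 4 gives K = 7/4 ≈ 1.7500; a fully generic set of size 4 gives K ≈ 2.5000.

|A| = 4, |A + A| = 9, K = 9/4.
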